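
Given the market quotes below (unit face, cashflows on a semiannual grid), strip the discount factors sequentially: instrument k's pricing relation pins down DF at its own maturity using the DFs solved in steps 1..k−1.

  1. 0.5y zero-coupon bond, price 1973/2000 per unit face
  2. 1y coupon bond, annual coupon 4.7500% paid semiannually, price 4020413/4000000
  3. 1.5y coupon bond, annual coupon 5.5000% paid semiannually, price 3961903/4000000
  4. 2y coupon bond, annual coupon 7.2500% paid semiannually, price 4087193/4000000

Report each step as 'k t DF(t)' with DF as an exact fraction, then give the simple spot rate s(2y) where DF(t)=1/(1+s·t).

step 1 [0.5y] zero: DF = P = 1973/2000 ≈ 0.986500
step 2 [1y] bond c/2=19/800: DF=(4020413/4000000 − 19/800·(0.986500))/(1+19/800) = 9589/10000 ≈ 0.958900
step 3 [1.5y] bond c/2=11/400: DF=(3961903/4000000 − 11/400·(0.986500+0.958900))/(1+11/400) = 9119/10000 ≈ 0.911900
step 4 [2y] bond c/2=29/800: DF=(4087193/4000000 − 29/800·(0.986500+0.958900+0.911900))/(1+29/800) = 8861/10000 ≈ 0.886100

1 1/2 1973/2000
2 1 9589/10000
3 3/2 9119/10000
4 2 8861/10000
s(2y) = (1/(8861/10000) − 1)/(2) = 1139/17722 ≈ 6.4270%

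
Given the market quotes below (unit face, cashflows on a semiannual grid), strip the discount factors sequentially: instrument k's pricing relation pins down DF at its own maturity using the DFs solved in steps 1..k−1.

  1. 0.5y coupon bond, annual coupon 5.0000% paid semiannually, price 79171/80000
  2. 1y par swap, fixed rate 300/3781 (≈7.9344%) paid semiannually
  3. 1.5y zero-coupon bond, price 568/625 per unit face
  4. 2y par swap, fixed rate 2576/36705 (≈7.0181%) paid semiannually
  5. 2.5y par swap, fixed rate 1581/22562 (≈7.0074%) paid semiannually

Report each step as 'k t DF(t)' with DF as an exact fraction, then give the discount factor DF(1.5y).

1 1/2 1931/2000
2 1 37/40
3 3/2 568/625
4 2 1089/1250
5 5/2 8419/10000
DF(1.5y) = 568/625 ≈ 0.908800

step 1 [0.5y] bond c/2=1/40: DF=(79171/80000 − 1/40·(0))/(1+1/40) = 1931/2000 ≈ 0.965500
step 2 [1y] swap r/2=150/3781: DF=(1 − 150/3781·(0.965500))/(1+150/3781) = 37/40 ≈ 0.925000
step 3 [1.5y] zero: DF = P = 568/625 ≈ 0.908800
step 4 [2y] swap r/2=1288/36705: DF=(1 − 1288/36705·(0.965500+0.925000+0.908800))/(1+1288/36705) = 1089/1250 ≈ 0.871200
step 5 [2.5y] swap r/2=1581/45124: DF=(1 − 1581/45124·(0.965500+0.925000+0.908800+0.871200))/(1+1581/45124) = 8419/10000 ≈ 0.841900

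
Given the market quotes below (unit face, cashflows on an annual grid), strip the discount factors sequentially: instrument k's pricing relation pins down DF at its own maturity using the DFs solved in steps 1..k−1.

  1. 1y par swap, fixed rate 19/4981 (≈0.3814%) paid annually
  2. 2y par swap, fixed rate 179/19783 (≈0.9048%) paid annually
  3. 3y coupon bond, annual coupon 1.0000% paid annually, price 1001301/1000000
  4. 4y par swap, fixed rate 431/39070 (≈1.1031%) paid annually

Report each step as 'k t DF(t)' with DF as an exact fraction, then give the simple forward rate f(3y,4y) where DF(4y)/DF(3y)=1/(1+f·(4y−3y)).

1 1 4981/5000
2 2 9821/10000
3 3 4859/5000
4 4 9569/10000
f(3y,4y) = ((4859/5000)/(9569/10000) − 1)/(1) = 149/9569 ≈ 1.5571%

step 1 [1y] swap r/1=19/4981: DF=(1 − 19/4981·(0))/(1+19/4981) = 4981/5000 ≈ 0.996200
step 2 [2y] swap r/1=179/19783: DF=(1 − 179/19783·(0.996200))/(1+179/19783) = 9821/10000 ≈ 0.982100
step 3 [3y] bond c/1=1/100: DF=(1001301/1000000 − 1/100·(0.996200+0.982100))/(1+1/100) = 4859/5000 ≈ 0.971800
step 4 [4y] swap r/1=431/39070: DF=(1 − 431/39070·(0.996200+0.982100+0.971800))/(1+431/39070) = 9569/10000 ≈ 0.956900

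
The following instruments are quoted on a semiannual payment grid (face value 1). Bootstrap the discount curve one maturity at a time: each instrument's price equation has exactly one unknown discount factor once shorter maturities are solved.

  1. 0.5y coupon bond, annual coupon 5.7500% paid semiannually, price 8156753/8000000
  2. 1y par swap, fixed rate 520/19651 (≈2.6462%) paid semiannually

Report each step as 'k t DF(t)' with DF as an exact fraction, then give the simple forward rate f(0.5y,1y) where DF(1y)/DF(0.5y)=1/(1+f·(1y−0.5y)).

1 1/2 9911/10000
2 1 487/500
f(0.5y,1y) = ((9911/10000)/(487/500) − 1)/(1/2) = 171/4870 ≈ 3.5113%

step 1 [0.5y] bond c/2=23/800: DF=(8156753/8000000 − 23/800·(0))/(1+23/800) = 9911/10000 ≈ 0.991100
step 2 [1y] swap r/2=260/19651: DF=(1 − 260/19651·(0.991100))/(1+260/19651) = 487/500 ≈ 0.974000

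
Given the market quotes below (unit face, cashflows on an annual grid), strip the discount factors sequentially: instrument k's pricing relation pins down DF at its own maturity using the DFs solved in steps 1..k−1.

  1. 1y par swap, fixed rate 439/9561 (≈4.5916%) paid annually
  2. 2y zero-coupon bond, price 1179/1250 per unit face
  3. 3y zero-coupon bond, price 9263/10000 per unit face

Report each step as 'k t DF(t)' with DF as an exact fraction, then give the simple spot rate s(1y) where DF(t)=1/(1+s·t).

1 1 9561/10000
2 2 1179/1250
3 3 9263/10000
s(1y) = (1/(9561/10000) − 1)/(1) = 439/9561 ≈ 4.5916%

step 1 [1y] swap r/1=439/9561: DF=(1 − 439/9561·(0))/(1+439/9561) = 9561/10000 ≈ 0.956100
step 2 [2y] zero: DF = P = 1179/1250 ≈ 0.943200
step 3 [3y] zero: DF = P = 9263/10000 ≈ 0.926300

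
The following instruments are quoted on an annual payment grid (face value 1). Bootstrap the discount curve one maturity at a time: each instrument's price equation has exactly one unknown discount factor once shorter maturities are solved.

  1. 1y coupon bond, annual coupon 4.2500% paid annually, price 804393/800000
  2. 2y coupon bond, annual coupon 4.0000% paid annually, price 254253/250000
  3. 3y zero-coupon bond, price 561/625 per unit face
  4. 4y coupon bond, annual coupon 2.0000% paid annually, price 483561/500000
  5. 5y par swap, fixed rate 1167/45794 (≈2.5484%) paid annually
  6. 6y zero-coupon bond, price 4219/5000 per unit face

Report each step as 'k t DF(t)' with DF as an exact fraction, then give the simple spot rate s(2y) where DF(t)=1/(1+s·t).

1 1 1929/2000
2 2 588/625
3 3 561/625
4 4 2233/2500
5 5 8833/10000
6 6 4219/5000
s(2y) = (1/(588/625) − 1)/(2) = 37/1176 ≈ 3.1463%

step 1 [1y] bond c/1=17/400: DF=(804393/800000 − 17/400·(0))/(1+17/400) = 1929/2000 ≈ 0.964500
step 2 [2y] bond c/1=1/25: DF=(254253/250000 − 1/25·(0.964500))/(1+1/25) = 588/625 ≈ 0.940800
step 3 [3y] zero: DF = P = 561/625 ≈ 0.897600
step 4 [4y] bond c/1=1/50: DF=(483561/500000 − 1/50·(0.964500+0.940800+0.897600))/(1+1/50) = 2233/2500 ≈ 0.893200
step 5 [5y] swap r/1=1167/45794: DF=(1 − 1167/45794·(0.964500+0.940800+0.897600+0.893200))/(1+1167/45794) = 8833/10000 ≈ 0.883300
step 6 [6y] zero: DF = P = 4219/5000 ≈ 0.843800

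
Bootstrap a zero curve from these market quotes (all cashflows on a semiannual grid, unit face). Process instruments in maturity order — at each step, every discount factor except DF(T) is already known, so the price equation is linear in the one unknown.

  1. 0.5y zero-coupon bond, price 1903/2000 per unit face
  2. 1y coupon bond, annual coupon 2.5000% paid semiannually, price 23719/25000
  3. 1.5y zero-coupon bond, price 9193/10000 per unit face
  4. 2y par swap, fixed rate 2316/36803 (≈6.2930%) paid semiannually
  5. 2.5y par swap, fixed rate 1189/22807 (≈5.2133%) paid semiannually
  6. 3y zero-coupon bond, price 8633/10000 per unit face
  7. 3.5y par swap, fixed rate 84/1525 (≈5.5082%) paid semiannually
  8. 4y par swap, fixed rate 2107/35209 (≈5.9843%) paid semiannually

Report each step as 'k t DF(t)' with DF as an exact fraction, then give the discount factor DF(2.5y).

step 1 [0.5y] zero: DF = P = 1903/2000 ≈ 0.951500
step 2 [1y] bond c/2=1/80: DF=(23719/25000 − 1/80·(0.951500))/(1+1/80) = 9253/10000 ≈ 0.925300
step 3 [1.5y] zero: DF = P = 9193/10000 ≈ 0.919300
step 4 [2y] swap r/2=1158/36803: DF=(1 − 1158/36803·(0.951500+0.925300+0.919300))/(1+1158/36803) = 4421/5000 ≈ 0.884200
step 5 [2.5y] swap r/2=1189/45614: DF=(1 − 1189/45614·(0.951500+0.925300+0.919300+0.884200))/(1+1189/45614) = 8811/10000 ≈ 0.881100
step 6 [3y] zero: DF = P = 8633/10000 ≈ 0.863300
step 7 [3.5y] swap r/2=42/1525: DF=(1 − 42/1525·(0.951500+0.925300+0.919300+0.884200+0.881100+0.863300))/(1+42/1525) = 4139/5000 ≈ 0.827800
step 8 [4y] swap r/2=2107/70418: DF=(1 − 2107/70418·(0.951500+0.925300+0.919300+0.884200+0.881100+0.863300+0.827800))/(1+2107/70418) = 7893/10000 ≈ 0.789300

1 1/2 1903/2000
2 1 9253/10000
3 3/2 9193/10000
4 2 4421/5000
5 5/2 8811/10000
6 3 8633/10000
7 7/2 4139/5000
8 4 7893/10000
DF(2.5y) = 8811/10000 ≈ 0.881100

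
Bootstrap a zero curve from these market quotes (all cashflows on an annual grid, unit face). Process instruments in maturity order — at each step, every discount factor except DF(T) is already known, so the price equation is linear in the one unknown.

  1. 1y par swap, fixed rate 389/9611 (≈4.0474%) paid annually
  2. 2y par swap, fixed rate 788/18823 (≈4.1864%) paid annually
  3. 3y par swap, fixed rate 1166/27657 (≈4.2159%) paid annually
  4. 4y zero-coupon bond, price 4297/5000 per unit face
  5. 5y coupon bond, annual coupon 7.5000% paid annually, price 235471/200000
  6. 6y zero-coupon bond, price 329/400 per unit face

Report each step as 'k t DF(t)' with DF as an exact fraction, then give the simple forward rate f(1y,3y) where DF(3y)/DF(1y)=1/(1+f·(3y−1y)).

1 1 9611/10000
2 2 2303/2500
3 3 4417/5000
4 4 4297/5000
5 5 8423/10000
6 6 329/400
f(1y,3y) = ((9611/10000)/(4417/5000) − 1)/(2) = 111/2524 ≈ 4.3978%

step 1 [1y] swap r/1=389/9611: DF=(1 − 389/9611·(0))/(1+389/9611) = 9611/10000 ≈ 0.961100
step 2 [2y] swap r/1=788/18823: DF=(1 − 788/18823·(0.961100))/(1+788/18823) = 2303/2500 ≈ 0.921200
step 3 [3y] swap r/1=1166/27657: DF=(1 − 1166/27657·(0.961100+0.921200))/(1+1166/27657) = 4417/5000 ≈ 0.883400
step 4 [4y] zero: DF = P = 4297/5000 ≈ 0.859400
step 5 [5y] bond c/1=3/40: DF=(235471/200000 − 3/40·(0.961100+0.921200+0.883400+0.859400))/(1+3/40) = 8423/10000 ≈ 0.842300
step 6 [6y] zero: DF = P = 329/400 ≈ 0.822500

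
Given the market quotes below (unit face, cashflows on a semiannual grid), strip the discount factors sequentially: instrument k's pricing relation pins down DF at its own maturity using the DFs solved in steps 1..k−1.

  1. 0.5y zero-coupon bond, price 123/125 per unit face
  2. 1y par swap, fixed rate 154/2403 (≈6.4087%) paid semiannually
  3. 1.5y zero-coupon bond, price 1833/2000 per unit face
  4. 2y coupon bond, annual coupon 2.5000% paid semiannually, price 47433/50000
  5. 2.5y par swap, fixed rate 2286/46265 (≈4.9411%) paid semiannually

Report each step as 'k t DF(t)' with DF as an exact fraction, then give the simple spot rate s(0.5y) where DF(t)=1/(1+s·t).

step 1 [0.5y] zero: DF = P = 123/125 ≈ 0.984000
step 2 [1y] swap r/2=77/2403: DF=(1 − 77/2403·(0.984000))/(1+77/2403) = 1173/1250 ≈ 0.938400
step 3 [1.5y] zero: DF = P = 1833/2000 ≈ 0.916500
step 4 [2y] bond c/2=1/80: DF=(47433/50000 − 1/80·(0.984000+0.938400+0.916500))/(1+1/80) = 9019/10000 ≈ 0.901900
step 5 [2.5y] swap r/2=1143/46265: DF=(1 − 1143/46265·(0.984000+0.938400+0.916500+0.901900))/(1+1143/46265) = 8857/10000 ≈ 0.885700

1 1/2 123/125
2 1 1173/1250
3 3/2 1833/2000
4 2 9019/10000
5 5/2 8857/10000
s(0.5y) = (1/(123/125) − 1)/(1/2) = 4/123 ≈ 3.2520%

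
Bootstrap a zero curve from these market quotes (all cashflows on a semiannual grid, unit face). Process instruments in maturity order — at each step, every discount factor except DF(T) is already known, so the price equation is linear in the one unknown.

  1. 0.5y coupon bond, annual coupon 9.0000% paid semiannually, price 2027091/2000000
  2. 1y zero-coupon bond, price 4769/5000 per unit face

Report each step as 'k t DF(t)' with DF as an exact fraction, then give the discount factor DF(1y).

1 1/2 9699/10000
2 1 4769/5000
DF(1y) = 4769/5000 ≈ 0.953800

step 1 [0.5y] bond c/2=9/200: DF=(2027091/2000000 − 9/200·(0))/(1+9/200) = 9699/10000 ≈ 0.969900
step 2 [1y] zero: DF = P = 4769/5000 ≈ 0.953800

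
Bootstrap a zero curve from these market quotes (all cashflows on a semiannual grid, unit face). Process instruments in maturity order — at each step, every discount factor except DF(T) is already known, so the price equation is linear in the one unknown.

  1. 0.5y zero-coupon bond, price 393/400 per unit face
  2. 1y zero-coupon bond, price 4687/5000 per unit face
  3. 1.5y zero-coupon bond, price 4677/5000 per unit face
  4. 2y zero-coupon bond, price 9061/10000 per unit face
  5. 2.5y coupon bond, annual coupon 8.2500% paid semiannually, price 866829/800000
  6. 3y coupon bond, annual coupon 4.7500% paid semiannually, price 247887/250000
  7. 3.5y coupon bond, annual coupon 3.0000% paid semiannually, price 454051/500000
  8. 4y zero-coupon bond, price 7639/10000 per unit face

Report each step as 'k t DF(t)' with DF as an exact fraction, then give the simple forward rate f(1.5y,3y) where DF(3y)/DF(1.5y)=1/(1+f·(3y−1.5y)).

step 1 [0.5y] zero: DF = P = 393/400 ≈ 0.982500
step 2 [1y] zero: DF = P = 4687/5000 ≈ 0.937400
step 3 [1.5y] zero: DF = P = 4677/5000 ≈ 0.935400
step 4 [2y] zero: DF = P = 9061/10000 ≈ 0.906100
step 5 [2.5y] bond c/2=33/800: DF=(866829/800000 − 33/800·(0.982500+0.937400+0.935400+0.906100))/(1+33/800) = 2229/2500 ≈ 0.891600
step 6 [3y] bond c/2=19/800: DF=(247887/250000 − 19/800·(0.982500+0.937400+0.935400+0.906100+0.891600))/(1+19/800) = 4303/5000 ≈ 0.860600
step 7 [3.5y] bond c/2=3/200: DF=(454051/500000 − 3/200·(0.982500+0.937400+0.935400+0.906100+0.891600+0.860600))/(1+3/200) = 2033/2500 ≈ 0.813200
step 8 [4y] zero: DF = P = 7639/10000 ≈ 0.763900

1 1/2 393/400
2 1 4687/5000
3 3/2 4677/5000
4 2 9061/10000
5 5/2 2229/2500
6 3 4303/5000
7 7/2 2033/2500
8 4 7639/10000
f(1.5y,3y) = ((4677/5000)/(4303/5000) − 1)/(3/2) = 748/12909 ≈ 5.7944%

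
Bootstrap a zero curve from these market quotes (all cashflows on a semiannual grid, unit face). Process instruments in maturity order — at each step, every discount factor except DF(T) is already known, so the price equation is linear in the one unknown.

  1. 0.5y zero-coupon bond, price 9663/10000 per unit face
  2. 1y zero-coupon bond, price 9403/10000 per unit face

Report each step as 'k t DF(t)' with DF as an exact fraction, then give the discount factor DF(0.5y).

1 1/2 9663/10000
2 1 9403/10000
DF(0.5y) = 9663/10000 ≈ 0.966300

step 1 [0.5y] zero: DF = P = 9663/10000 ≈ 0.966300
step 2 [1y] zero: DF = P = 9403/10000 ≈ 0.940300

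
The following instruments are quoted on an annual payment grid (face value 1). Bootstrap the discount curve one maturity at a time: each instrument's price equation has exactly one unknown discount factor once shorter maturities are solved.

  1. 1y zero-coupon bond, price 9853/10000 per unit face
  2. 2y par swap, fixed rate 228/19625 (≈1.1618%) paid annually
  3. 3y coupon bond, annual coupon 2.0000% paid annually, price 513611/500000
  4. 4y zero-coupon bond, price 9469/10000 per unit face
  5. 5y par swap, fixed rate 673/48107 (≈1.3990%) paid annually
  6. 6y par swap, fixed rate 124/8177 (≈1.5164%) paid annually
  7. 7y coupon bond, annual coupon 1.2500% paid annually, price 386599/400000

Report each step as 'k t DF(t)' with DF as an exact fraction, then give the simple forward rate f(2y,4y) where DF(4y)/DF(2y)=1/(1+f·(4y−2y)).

1 1 9853/10000
2 2 2443/2500
3 3 4843/5000
4 4 9469/10000
5 5 9327/10000
6 6 2283/2500
7 7 8839/10000
f(2y,4y) = ((2443/2500)/(9469/10000) − 1)/(2) = 303/18938 ≈ 1.6000%

step 1 [1y] zero: DF = P = 9853/10000 ≈ 0.985300
step 2 [2y] swap r/1=228/19625: DF=(1 − 228/19625·(0.985300))/(1+228/19625) = 2443/2500 ≈ 0.977200
step 3 [3y] bond c/1=1/50: DF=(513611/500000 − 1/50·(0.985300+0.977200))/(1+1/50) = 4843/5000 ≈ 0.968600
step 4 [4y] zero: DF = P = 9469/10000 ≈ 0.946900
step 5 [5y] swap r/1=673/48107: DF=(1 − 673/48107·(0.985300+0.977200+0.968600+0.946900))/(1+673/48107) = 9327/10000 ≈ 0.932700
step 6 [6y] swap r/1=124/8177: DF=(1 − 124/8177·(0.985300+0.977200+0.968600+0.946900+0.932700))/(1+124/8177) = 2283/2500 ≈ 0.913200
step 7 [7y] bond c/1=1/80: DF=(386599/400000 − 1/80·(0.985300+0.977200+0.968600+0.946900+0.932700+0.913200))/(1+1/80) = 8839/10000 ≈ 0.883900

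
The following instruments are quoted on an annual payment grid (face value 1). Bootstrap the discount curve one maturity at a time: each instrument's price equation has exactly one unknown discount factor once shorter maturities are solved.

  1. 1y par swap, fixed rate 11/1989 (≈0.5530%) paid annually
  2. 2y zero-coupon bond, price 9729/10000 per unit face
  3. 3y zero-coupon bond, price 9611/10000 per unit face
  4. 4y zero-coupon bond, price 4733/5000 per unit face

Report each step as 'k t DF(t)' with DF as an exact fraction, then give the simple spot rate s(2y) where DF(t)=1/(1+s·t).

step 1 [1y] swap r/1=11/1989: DF=(1 − 11/1989·(0))/(1+11/1989) = 1989/2000 ≈ 0.994500
step 2 [2y] zero: DF = P = 9729/10000 ≈ 0.972900
step 3 [3y] zero: DF = P = 9611/10000 ≈ 0.961100
step 4 [4y] zero: DF = P = 4733/5000 ≈ 0.946600

1 1 1989/2000
2 2 9729/10000
3 3 9611/10000
4 4 4733/5000
s(2y) = (1/(9729/10000) − 1)/(2) = 271/19458 ≈ 1.3927%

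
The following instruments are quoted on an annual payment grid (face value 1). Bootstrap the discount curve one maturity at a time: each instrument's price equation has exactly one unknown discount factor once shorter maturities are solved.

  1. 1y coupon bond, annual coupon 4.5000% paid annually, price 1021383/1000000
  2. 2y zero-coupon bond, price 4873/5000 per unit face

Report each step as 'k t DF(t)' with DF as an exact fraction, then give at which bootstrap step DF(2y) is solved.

step 1 [1y] bond c/1=9/200: DF=(1021383/1000000 − 9/200·(0))/(1+9/200) = 4887/5000 ≈ 0.977400
step 2 [2y] zero: DF = P = 4873/5000 ≈ 0.974600

1 1 4887/5000
2 2 4873/5000
DF(2y) is solved at step 2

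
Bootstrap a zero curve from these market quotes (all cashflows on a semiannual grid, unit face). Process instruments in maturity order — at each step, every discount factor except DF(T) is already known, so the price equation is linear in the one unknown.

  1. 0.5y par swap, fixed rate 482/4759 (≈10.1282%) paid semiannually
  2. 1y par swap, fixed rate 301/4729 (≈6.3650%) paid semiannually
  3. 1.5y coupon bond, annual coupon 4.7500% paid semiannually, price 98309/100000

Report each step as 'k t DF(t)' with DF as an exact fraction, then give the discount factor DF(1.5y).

step 1 [0.5y] swap r/2=241/4759: DF=(1 − 241/4759·(0))/(1+241/4759) = 4759/5000 ≈ 0.951800
step 2 [1y] swap r/2=301/9458: DF=(1 − 301/9458·(0.951800))/(1+301/9458) = 4699/5000 ≈ 0.939800
step 3 [1.5y] bond c/2=19/800: DF=(98309/100000 − 19/800·(0.951800+0.939800))/(1+19/800) = 2291/2500 ≈ 0.916400

1 1/2 4759/5000
2 1 4699/5000
3 3/2 2291/2500
DF(1.5y) = 2291/2500 ≈ 0.916400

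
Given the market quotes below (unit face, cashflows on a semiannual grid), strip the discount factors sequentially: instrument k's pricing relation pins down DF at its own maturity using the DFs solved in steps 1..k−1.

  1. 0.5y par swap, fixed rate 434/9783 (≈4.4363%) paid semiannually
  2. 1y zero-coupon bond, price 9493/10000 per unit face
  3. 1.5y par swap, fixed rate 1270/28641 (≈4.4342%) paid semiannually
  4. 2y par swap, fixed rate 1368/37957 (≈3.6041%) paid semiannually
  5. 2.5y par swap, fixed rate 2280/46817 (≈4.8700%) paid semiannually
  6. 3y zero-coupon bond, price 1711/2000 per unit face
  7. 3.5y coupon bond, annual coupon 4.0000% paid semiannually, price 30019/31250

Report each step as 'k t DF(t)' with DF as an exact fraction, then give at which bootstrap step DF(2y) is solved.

1 1/2 9783/10000
2 1 9493/10000
3 3/2 1873/2000
4 2 2329/2500
5 5/2 443/500
6 3 1711/2000
7 7/2 2083/2500
DF(2y) is solved at step 4

step 1 [0.5y] swap r/2=217/9783: DF=(1 − 217/9783·(0))/(1+217/9783) = 9783/10000 ≈ 0.978300
step 2 [1y] zero: DF = P = 9493/10000 ≈ 0.949300
step 3 [1.5y] swap r/2=635/28641: DF=(1 − 635/28641·(0.978300+0.949300))/(1+635/28641) = 1873/2000 ≈ 0.936500
step 4 [2y] swap r/2=684/37957: DF=(1 − 684/37957·(0.978300+0.949300+0.936500))/(1+684/37957) = 2329/2500 ≈ 0.931600
step 5 [2.5y] swap r/2=1140/46817: DF=(1 − 1140/46817·(0.978300+0.949300+0.936500+0.931600))/(1+1140/46817) = 443/500 ≈ 0.886000
step 6 [3y] zero: DF = P = 1711/2000 ≈ 0.855500
step 7 [3.5y] bond c/2=1/50: DF=(30019/31250 − 1/50·(0.978300+0.949300+0.936500+0.931600+0.886000+0.855500))/(1+1/50) = 2083/2500 ≈ 0.833200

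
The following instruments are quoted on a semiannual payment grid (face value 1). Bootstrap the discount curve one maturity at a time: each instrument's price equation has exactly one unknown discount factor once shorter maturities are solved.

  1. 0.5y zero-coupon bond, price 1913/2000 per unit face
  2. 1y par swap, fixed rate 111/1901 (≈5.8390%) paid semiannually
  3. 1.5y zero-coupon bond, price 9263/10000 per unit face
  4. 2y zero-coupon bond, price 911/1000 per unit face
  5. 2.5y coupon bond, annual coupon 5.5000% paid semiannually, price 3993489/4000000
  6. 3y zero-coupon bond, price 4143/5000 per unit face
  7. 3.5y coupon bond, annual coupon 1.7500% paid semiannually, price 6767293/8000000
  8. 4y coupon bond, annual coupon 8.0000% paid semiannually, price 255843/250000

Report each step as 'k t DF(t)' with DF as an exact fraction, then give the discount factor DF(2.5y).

step 1 [0.5y] zero: DF = P = 1913/2000 ≈ 0.956500
step 2 [1y] swap r/2=111/3802: DF=(1 − 111/3802·(0.956500))/(1+111/3802) = 1889/2000 ≈ 0.944500
step 3 [1.5y] zero: DF = P = 9263/10000 ≈ 0.926300
step 4 [2y] zero: DF = P = 911/1000 ≈ 0.911000
step 5 [2.5y] bond c/2=11/400: DF=(3993489/4000000 − 11/400·(0.956500+0.944500+0.926300+0.911000))/(1+11/400) = 2179/2500 ≈ 0.871600
step 6 [3y] zero: DF = P = 4143/5000 ≈ 0.828600
step 7 [3.5y] bond c/2=7/800: DF=(6767293/8000000 − 7/800·(0.956500+0.944500+0.926300+0.911000+0.871600+0.828600))/(1+7/800) = 3957/5000 ≈ 0.791400
step 8 [4y] bond c/2=1/25: DF=(255843/250000 − 1/25·(0.956500+0.944500+0.926300+0.911000+0.871600+0.828600+0.791400))/(1+1/25) = 1861/2500 ≈ 0.744400

1 1/2 1913/2000
2 1 1889/2000
3 3/2 9263/10000
4 2 911/1000
5 5/2 2179/2500
6 3 4143/5000
7 7/2 3957/5000
8 4 1861/2500
DF(2.5y) = 2179/2500 ≈ 0.871600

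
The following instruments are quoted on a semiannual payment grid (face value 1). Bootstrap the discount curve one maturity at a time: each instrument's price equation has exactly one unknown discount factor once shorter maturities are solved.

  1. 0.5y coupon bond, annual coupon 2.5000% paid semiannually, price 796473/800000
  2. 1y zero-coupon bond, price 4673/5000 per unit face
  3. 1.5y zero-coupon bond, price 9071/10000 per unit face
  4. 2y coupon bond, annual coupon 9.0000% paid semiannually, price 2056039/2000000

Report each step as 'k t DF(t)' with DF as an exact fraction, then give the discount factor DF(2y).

step 1 [0.5y] bond c/2=1/80: DF=(796473/800000 − 1/80·(0))/(1+1/80) = 9833/10000 ≈ 0.983300
step 2 [1y] zero: DF = P = 4673/5000 ≈ 0.934600
step 3 [1.5y] zero: DF = P = 9071/10000 ≈ 0.907100
step 4 [2y] bond c/2=9/200: DF=(2056039/2000000 − 9/200·(0.983300+0.934600+0.907100))/(1+9/200) = 8621/10000 ≈ 0.862100

1 1/2 9833/10000
2 1 4673/5000
3 3/2 9071/10000
4 2 8621/10000
DF(2y) = 8621/10000 ≈ 0.862100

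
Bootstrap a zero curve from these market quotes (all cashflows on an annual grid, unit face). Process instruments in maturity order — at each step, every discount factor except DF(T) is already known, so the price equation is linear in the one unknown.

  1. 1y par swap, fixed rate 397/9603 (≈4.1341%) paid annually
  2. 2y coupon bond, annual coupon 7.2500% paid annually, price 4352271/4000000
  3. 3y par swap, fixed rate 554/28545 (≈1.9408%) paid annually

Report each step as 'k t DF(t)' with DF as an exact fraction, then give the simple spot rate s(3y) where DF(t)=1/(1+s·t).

1 1 9603/10000
2 2 1187/1250
3 3 4723/5000
s(3y) = (1/(4723/5000) − 1)/(3) = 277/14169 ≈ 1.9550%

step 1 [1y] swap r/1=397/9603: DF=(1 − 397/9603·(0))/(1+397/9603) = 9603/10000 ≈ 0.960300
step 2 [2y] bond c/1=29/400: DF=(4352271/4000000 − 29/400·(0.960300))/(1+29/400) = 1187/1250 ≈ 0.949600
step 3 [3y] swap r/1=554/28545: DF=(1 − 554/28545·(0.960300+0.949600))/(1+554/28545) = 4723/5000 ≈ 0.944600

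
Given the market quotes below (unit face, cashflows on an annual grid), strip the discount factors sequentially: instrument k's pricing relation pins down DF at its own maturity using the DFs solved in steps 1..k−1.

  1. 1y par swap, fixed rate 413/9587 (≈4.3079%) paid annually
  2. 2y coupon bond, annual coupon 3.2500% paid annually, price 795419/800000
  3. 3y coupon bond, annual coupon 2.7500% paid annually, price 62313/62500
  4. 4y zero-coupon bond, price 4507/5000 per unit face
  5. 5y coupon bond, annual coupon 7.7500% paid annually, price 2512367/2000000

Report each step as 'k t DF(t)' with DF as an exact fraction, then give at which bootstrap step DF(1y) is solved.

step 1 [1y] swap r/1=413/9587: DF=(1 − 413/9587·(0))/(1+413/9587) = 9587/10000 ≈ 0.958700
step 2 [2y] bond c/1=13/400: DF=(795419/800000 − 13/400·(0.958700))/(1+13/400) = 583/625 ≈ 0.932800
step 3 [3y] bond c/1=11/400: DF=(62313/62500 − 11/400·(0.958700+0.932800))/(1+11/400) = 9197/10000 ≈ 0.919700
step 4 [4y] zero: DF = P = 4507/5000 ≈ 0.901400
step 5 [5y] bond c/1=31/400: DF=(2512367/2000000 − 31/400·(0.958700+0.932800+0.919700+0.901400))/(1+31/400) = 2247/2500 ≈ 0.898800

1 1 9587/10000
2 2 583/625
3 3 9197/10000
4 4 4507/5000
5 5 2247/2500
DF(1y) is solved at step 1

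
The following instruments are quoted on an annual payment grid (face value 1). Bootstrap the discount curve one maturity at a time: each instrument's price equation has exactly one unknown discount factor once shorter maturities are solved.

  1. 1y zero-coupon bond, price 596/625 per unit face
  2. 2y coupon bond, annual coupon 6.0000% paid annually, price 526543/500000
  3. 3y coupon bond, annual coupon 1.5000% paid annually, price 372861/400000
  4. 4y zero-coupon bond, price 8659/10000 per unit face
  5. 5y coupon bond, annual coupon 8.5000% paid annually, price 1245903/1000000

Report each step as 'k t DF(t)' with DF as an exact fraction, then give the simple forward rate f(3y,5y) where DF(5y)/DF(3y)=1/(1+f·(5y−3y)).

step 1 [1y] zero: DF = P = 596/625 ≈ 0.953600
step 2 [2y] bond c/1=3/50: DF=(526543/500000 − 3/50·(0.953600))/(1+3/50) = 1879/2000 ≈ 0.939500
step 3 [3y] bond c/1=3/200: DF=(372861/400000 − 3/200·(0.953600+0.939500))/(1+3/200) = 1113/1250 ≈ 0.890400
step 4 [4y] zero: DF = P = 8659/10000 ≈ 0.865900
step 5 [5y] bond c/1=17/200: DF=(1245903/1000000 − 17/200·(0.953600+0.939500+0.890400+0.865900))/(1+17/200) = 539/625 ≈ 0.862400

1 1 596/625
2 2 1879/2000
3 3 1113/1250
4 4 8659/10000
5 5 539/625
f(3y,5y) = ((1113/1250)/(539/625) − 1)/(2) = 5/308 ≈ 1.6234%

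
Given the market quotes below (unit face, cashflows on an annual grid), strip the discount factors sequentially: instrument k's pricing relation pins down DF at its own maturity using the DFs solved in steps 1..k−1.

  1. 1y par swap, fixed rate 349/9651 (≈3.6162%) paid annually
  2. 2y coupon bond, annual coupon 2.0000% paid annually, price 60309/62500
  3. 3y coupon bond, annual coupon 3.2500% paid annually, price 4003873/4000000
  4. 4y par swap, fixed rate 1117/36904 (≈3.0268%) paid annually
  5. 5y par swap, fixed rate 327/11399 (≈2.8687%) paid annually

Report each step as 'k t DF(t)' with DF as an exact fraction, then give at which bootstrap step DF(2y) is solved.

1 1 9651/10000
2 2 9271/10000
3 3 9099/10000
4 4 8883/10000
5 5 2173/2500
DF(2y) is solved at step 2

step 1 [1y] swap r/1=349/9651: DF=(1 − 349/9651·(0))/(1+349/9651) = 9651/10000 ≈ 0.965100
step 2 [2y] bond c/1=1/50: DF=(60309/62500 − 1/50·(0.965100))/(1+1/50) = 9271/10000 ≈ 0.927100
step 3 [3y] bond c/1=13/400: DF=(4003873/4000000 − 13/400·(0.965100+0.927100))/(1+13/400) = 9099/10000 ≈ 0.909900
step 4 [4y] swap r/1=1117/36904: DF=(1 − 1117/36904·(0.965100+0.927100+0.909900))/(1+1117/36904) = 8883/10000 ≈ 0.888300
step 5 [5y] swap r/1=327/11399: DF=(1 − 327/11399·(0.965100+0.927100+0.909900+0.888300))/(1+327/11399) = 2173/2500 ≈ 0.869200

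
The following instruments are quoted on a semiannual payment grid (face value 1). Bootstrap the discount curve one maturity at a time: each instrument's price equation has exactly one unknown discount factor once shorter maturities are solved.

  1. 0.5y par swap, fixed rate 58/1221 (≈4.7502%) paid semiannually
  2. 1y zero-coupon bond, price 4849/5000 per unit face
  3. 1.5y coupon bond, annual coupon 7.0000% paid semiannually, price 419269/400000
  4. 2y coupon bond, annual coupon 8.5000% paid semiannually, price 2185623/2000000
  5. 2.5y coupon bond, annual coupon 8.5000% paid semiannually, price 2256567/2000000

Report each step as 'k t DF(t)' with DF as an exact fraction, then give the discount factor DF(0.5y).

step 1 [0.5y] swap r/2=29/1221: DF=(1 − 29/1221·(0))/(1+29/1221) = 1221/1250 ≈ 0.976800
step 2 [1y] zero: DF = P = 4849/5000 ≈ 0.969800
step 3 [1.5y] bond c/2=7/200: DF=(419269/400000 − 7/200·(0.976800+0.969800))/(1+7/200) = 9469/10000 ≈ 0.946900
step 4 [2y] bond c/2=17/400: DF=(2185623/2000000 − 17/400·(0.976800+0.969800+0.946900))/(1+17/400) = 9303/10000 ≈ 0.930300
step 5 [2.5y] bond c/2=17/400: DF=(2256567/2000000 − 17/400·(0.976800+0.969800+0.946900+0.930300))/(1+17/400) = 579/625 ≈ 0.926400

1 1/2 1221/1250
2 1 4849/5000
3 3/2 9469/10000
4 2 9303/10000
5 5/2 579/625
DF(0.5y) = 1221/1250 ≈ 0.976800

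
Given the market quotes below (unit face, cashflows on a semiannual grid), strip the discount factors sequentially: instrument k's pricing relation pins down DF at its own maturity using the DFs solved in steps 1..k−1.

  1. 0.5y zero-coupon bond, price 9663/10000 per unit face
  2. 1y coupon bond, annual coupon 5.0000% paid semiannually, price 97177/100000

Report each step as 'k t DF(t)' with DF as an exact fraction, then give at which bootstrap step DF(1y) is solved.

step 1 [0.5y] zero: DF = P = 9663/10000 ≈ 0.966300
step 2 [1y] bond c/2=1/40: DF=(97177/100000 − 1/40·(0.966300))/(1+1/40) = 1849/2000 ≈ 0.924500

1 1/2 9663/10000
2 1 1849/2000
DF(1y) is solved at step 2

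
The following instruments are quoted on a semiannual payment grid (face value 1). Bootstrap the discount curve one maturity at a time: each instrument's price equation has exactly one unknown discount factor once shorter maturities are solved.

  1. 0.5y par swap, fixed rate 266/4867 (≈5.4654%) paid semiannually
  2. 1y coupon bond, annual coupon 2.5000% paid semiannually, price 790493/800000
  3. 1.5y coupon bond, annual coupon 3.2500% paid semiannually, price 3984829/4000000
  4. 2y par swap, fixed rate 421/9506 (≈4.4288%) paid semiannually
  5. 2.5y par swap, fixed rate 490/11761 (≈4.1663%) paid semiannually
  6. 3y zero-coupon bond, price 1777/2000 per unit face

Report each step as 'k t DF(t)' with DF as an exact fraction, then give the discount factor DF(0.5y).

1 1/2 4867/5000
2 1 9639/10000
3 3/2 9493/10000
4 2 4579/5000
5 5/2 451/500
6 3 1777/2000
DF(0.5y) = 4867/5000 ≈ 0.973400

step 1 [0.5y] swap r/2=133/4867: DF=(1 − 133/4867·(0))/(1+133/4867) = 4867/5000 ≈ 0.973400
step 2 [1y] bond c/2=1/80: DF=(790493/800000 − 1/80·(0.973400))/(1+1/80) = 9639/10000 ≈ 0.963900
step 3 [1.5y] bond c/2=13/800: DF=(3984829/4000000 − 13/800·(0.973400+0.963900))/(1+13/800) = 9493/10000 ≈ 0.949300
step 4 [2y] swap r/2=421/19012: DF=(1 − 421/19012·(0.973400+0.963900+0.949300))/(1+421/19012) = 4579/5000 ≈ 0.915800
step 5 [2.5y] swap r/2=245/11761: DF=(1 − 245/11761·(0.973400+0.963900+0.949300+0.915800))/(1+245/11761) = 451/500 ≈ 0.902000
step 6 [3y] zero: DF = P = 1777/2000 ≈ 0.888500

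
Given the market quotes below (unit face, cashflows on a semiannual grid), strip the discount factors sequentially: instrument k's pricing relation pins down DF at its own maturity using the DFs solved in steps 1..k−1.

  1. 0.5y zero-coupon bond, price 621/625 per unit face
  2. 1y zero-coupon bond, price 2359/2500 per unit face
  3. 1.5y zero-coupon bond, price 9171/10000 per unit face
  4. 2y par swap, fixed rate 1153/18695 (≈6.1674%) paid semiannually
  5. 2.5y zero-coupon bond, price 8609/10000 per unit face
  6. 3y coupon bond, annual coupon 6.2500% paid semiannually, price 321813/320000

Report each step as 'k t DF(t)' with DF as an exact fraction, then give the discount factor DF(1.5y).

1 1/2 621/625
2 1 2359/2500
3 3/2 9171/10000
4 2 8847/10000
5 5/2 8609/10000
6 3 4179/5000
DF(1.5y) = 9171/10000 ≈ 0.917100

step 1 [0.5y] zero: DF = P = 621/625 ≈ 0.993600
step 2 [1y] zero: DF = P = 2359/2500 ≈ 0.943600
step 3 [1.5y] zero: DF = P = 9171/10000 ≈ 0.917100
step 4 [2y] swap r/2=1153/37390: DF=(1 − 1153/37390·(0.993600+0.943600+0.917100))/(1+1153/37390) = 8847/10000 ≈ 0.884700
step 5 [2.5y] zero: DF = P = 8609/10000 ≈ 0.860900
step 6 [3y] bond c/2=1/32: DF=(321813/320000 − 1/32·(0.993600+0.943600+0.917100+0.884700+0.860900))/(1+1/32) = 4179/5000 ≈ 0.835800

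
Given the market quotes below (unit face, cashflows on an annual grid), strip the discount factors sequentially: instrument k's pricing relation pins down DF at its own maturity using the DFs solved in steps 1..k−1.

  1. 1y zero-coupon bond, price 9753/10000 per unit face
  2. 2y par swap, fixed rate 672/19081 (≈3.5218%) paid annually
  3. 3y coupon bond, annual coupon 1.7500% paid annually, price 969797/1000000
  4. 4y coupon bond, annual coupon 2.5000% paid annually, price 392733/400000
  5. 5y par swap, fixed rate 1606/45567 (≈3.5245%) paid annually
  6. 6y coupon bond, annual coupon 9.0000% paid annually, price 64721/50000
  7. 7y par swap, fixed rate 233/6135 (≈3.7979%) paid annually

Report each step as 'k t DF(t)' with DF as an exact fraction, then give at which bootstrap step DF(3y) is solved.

1 1 9753/10000
2 2 583/625
3 3 9203/10000
4 4 8889/10000
5 5 4197/5000
6 6 8113/10000
7 7 767/1000
DF(3y) is solved at step 3

step 1 [1y] zero: DF = P = 9753/10000 ≈ 0.975300
step 2 [2y] swap r/1=672/19081: DF=(1 − 672/19081·(0.975300))/(1+672/19081) = 583/625 ≈ 0.932800
step 3 [3y] bond c/1=7/400: DF=(969797/1000000 − 7/400·(0.975300+0.932800))/(1+7/400) = 9203/10000 ≈ 0.920300
step 4 [4y] bond c/1=1/40: DF=(392733/400000 − 1/40·(0.975300+0.932800+0.920300))/(1+1/40) = 8889/10000 ≈ 0.888900
step 5 [5y] swap r/1=1606/45567: DF=(1 − 1606/45567·(0.975300+0.932800+0.920300+0.888900))/(1+1606/45567) = 4197/5000 ≈ 0.839400
step 6 [6y] bond c/1=9/100: DF=(64721/50000 − 9/100·(0.975300+0.932800+0.920300+0.888900+0.839400))/(1+9/100) = 8113/10000 ≈ 0.811300
step 7 [7y] swap r/1=233/6135: DF=(1 − 233/6135·(0.975300+0.932800+0.920300+0.888900+0.839400+0.811300))/(1+233/6135) = 767/1000 ≈ 0.767000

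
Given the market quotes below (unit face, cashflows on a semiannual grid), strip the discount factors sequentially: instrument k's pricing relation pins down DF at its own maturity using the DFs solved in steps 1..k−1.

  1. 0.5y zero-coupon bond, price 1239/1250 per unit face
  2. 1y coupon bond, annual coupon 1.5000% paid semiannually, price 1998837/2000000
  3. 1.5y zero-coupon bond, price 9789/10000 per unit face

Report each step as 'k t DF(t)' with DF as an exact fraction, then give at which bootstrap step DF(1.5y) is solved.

step 1 [0.5y] zero: DF = P = 1239/1250 ≈ 0.991200
step 2 [1y] bond c/2=3/400: DF=(1998837/2000000 − 3/400·(0.991200))/(1+3/400) = 4923/5000 ≈ 0.984600
step 3 [1.5y] zero: DF = P = 9789/10000 ≈ 0.978900

1 1/2 1239/1250
2 1 4923/5000
3 3/2 9789/10000
DF(1.5y) is solved at step 3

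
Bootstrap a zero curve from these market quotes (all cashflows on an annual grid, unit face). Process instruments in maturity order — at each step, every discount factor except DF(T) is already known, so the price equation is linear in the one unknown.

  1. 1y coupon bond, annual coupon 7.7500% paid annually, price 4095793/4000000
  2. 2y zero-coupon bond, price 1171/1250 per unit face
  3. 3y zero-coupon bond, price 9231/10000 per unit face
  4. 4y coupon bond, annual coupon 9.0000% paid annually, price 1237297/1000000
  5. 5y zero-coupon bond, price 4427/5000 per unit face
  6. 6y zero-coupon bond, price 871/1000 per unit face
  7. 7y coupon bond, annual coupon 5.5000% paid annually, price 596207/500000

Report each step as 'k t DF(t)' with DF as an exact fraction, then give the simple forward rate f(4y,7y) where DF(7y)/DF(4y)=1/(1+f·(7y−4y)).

1 1 9503/10000
2 2 1171/1250
3 3 9231/10000
4 4 9031/10000
5 5 4427/5000
6 6 871/1000
7 7 8451/10000
f(4y,7y) = ((9031/10000)/(8451/10000) − 1)/(3) = 580/25353 ≈ 2.2877%

step 1 [1y] bond c/1=31/400: DF=(4095793/4000000 − 31/400·(0))/(1+31/400) = 9503/10000 ≈ 0.950300
step 2 [2y] zero: DF = P = 1171/1250 ≈ 0.936800
step 3 [3y] zero: DF = P = 9231/10000 ≈ 0.923100
step 4 [4y] bond c/1=9/100: DF=(1237297/1000000 − 9/100·(0.950300+0.936800+0.923100))/(1+9/100) = 9031/10000 ≈ 0.903100
step 5 [5y] zero: DF = P = 4427/5000 ≈ 0.885400
step 6 [6y] zero: DF = P = 871/1000 ≈ 0.871000
step 7 [7y] bond c/1=11/200: DF=(596207/500000 − 11/200·(0.950300+0.936800+0.923100+0.903100+0.885400+0.871000))/(1+11/200) = 8451/10000 ≈ 0.845100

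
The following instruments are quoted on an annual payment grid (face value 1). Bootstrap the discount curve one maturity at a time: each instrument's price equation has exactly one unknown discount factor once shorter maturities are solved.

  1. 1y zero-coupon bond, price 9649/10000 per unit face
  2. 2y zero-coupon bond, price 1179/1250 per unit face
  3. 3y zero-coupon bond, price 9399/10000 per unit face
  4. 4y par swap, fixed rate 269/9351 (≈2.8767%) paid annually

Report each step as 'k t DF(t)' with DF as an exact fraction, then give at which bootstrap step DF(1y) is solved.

1 1 9649/10000
2 2 1179/1250
3 3 9399/10000
4 4 2231/2500
DF(1y) is solved at step 1

step 1 [1y] zero: DF = P = 9649/10000 ≈ 0.964900
step 2 [2y] zero: DF = P = 1179/1250 ≈ 0.943200
step 3 [3y] zero: DF = P = 9399/10000 ≈ 0.939900
step 4 [4y] swap r/1=269/9351: DF=(1 − 269/9351·(0.964900+0.943200+0.939900))/(1+269/9351) = 2231/2500 ≈ 0.892400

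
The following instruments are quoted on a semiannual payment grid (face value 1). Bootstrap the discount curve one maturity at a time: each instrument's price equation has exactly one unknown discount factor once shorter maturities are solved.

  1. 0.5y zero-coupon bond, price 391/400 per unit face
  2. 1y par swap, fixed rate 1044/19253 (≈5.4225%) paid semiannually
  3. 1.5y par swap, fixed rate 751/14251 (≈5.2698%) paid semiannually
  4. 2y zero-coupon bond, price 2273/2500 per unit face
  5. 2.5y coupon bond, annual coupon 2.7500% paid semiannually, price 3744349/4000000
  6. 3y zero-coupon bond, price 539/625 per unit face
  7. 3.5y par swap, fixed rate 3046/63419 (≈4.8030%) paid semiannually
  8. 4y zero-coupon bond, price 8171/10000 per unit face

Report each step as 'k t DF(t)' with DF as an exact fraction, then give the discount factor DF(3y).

step 1 [0.5y] zero: DF = P = 391/400 ≈ 0.977500
step 2 [1y] swap r/2=522/19253: DF=(1 − 522/19253·(0.977500))/(1+522/19253) = 4739/5000 ≈ 0.947800
step 3 [1.5y] swap r/2=751/28502: DF=(1 − 751/28502·(0.977500+0.947800))/(1+751/28502) = 9249/10000 ≈ 0.924900
step 4 [2y] zero: DF = P = 2273/2500 ≈ 0.909200
step 5 [2.5y] bond c/2=11/800: DF=(3744349/4000000 − 11/800·(0.977500+0.947800+0.924900+0.909200))/(1+11/800) = 2181/2500 ≈ 0.872400
step 6 [3y] zero: DF = P = 539/625 ≈ 0.862400
step 7 [3.5y] swap r/2=1523/63419: DF=(1 − 1523/63419·(0.977500+0.947800+0.924900+0.909200+0.872400+0.862400))/(1+1523/63419) = 8477/10000 ≈ 0.847700
step 8 [4y] zero: DF = P = 8171/10000 ≈ 0.817100

1 1/2 391/400
2 1 4739/5000
3 3/2 9249/10000
4 2 2273/2500
5 5/2 2181/2500
6 3 539/625
7 7/2 8477/10000
8 4 8171/10000
DF(3y) = 539/625 ≈ 0.862400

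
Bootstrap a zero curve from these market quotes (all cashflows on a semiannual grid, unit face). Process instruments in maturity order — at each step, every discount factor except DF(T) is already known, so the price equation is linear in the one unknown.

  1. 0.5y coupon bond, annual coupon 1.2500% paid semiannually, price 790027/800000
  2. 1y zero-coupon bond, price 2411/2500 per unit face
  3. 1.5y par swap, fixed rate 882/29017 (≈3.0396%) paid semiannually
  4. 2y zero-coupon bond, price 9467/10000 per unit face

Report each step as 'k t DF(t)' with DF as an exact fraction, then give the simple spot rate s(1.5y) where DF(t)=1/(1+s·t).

step 1 [0.5y] bond c/2=1/160: DF=(790027/800000 − 1/160·(0))/(1+1/160) = 4907/5000 ≈ 0.981400
step 2 [1y] zero: DF = P = 2411/2500 ≈ 0.964400
step 3 [1.5y] swap r/2=441/29017: DF=(1 − 441/29017·(0.981400+0.964400))/(1+441/29017) = 9559/10000 ≈ 0.955900
step 4 [2y] zero: DF = P = 9467/10000 ≈ 0.946700

1 1/2 4907/5000
2 1 2411/2500
3 3/2 9559/10000
4 2 9467/10000
s(1.5y) = (1/(9559/10000) − 1)/(3/2) = 294/9559 ≈ 3.0756%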